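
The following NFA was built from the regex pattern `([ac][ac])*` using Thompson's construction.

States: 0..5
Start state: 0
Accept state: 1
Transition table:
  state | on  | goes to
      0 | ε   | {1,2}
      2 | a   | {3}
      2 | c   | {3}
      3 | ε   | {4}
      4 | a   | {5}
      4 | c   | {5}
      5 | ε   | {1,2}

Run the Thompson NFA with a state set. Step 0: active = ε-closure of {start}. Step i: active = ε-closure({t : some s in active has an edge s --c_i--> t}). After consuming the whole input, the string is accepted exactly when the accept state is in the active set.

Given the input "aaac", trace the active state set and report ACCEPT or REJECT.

initial (ε-close {0}): {0,1,2}
'a' @ 1: {3,4}
'a' @ 2: {1,2,5}  ✓accept
'a' @ 3: {3,4}
'c' @ 4: {1,2,5}  ✓accept
end set {1,2,5} — state 1 in

Answer: ACCEPT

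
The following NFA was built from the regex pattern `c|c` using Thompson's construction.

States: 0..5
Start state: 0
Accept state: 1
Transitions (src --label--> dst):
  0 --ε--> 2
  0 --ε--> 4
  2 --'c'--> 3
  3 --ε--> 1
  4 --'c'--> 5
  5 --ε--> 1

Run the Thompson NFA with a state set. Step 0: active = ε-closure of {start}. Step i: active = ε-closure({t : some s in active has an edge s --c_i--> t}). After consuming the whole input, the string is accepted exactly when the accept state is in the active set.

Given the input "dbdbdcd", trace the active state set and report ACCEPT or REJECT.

Answer: REJECT

Steps:
initial (ε-close {0}): {0,2,4}
'd' @ 1: {}  — no active states
rest 'bdbdcd' ignored (set empty)
after full input: {}  (accept=1 not in)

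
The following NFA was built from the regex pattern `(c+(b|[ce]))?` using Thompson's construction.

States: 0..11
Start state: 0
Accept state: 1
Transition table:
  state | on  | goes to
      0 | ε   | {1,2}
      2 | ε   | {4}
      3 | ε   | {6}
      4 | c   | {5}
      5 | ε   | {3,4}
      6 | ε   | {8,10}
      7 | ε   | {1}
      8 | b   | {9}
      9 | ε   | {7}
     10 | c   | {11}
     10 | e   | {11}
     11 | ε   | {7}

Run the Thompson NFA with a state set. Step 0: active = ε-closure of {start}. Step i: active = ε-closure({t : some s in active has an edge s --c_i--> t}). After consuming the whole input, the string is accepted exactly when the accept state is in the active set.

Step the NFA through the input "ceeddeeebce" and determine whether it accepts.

start: ε-closure({0}) = {0,1,2,4}
'c' @ 1: {3,4,5,6,8,10}
'e' @ 2: {1,7,11}  ✓accept
'e' @ 3: {}  — state set empty
rest 'ddeeebce' ignored (set empty)
after full input: {}  (accept=1 not in)

Answer: REJECT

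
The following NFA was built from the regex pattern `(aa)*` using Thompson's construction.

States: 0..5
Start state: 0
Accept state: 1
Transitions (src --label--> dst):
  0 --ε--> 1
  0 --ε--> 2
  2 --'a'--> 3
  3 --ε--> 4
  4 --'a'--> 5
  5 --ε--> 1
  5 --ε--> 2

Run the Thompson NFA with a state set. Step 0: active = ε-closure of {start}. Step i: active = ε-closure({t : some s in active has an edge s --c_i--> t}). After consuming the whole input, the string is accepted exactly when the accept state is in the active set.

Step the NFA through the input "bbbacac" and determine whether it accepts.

Answer: REJECT

Steps:
initial (ε-close {0}): {0,1,2}
'b' @ 1: {}  — dead — no transitions
rest 'bbacac' ignored (set empty)
after full input: {}  (accept=1 not in)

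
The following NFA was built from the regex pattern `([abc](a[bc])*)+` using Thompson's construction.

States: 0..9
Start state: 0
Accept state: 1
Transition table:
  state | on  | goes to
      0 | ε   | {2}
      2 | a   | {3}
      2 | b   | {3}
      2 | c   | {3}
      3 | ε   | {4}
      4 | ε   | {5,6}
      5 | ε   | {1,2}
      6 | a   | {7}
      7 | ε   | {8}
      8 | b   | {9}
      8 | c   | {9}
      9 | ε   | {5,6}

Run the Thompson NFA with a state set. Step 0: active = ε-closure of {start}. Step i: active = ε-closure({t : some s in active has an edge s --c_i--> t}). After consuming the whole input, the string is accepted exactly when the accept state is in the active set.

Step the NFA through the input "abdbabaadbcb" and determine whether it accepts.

Answer: REJECT

Trace:
start: ε-closure({0}) = {0,2}
'a' @ 1: {1,2,3,4,5,6}  (accept∈set)
'b' @ 2: {1,2,3,4,5,6}  (accept∈set)
'd' @ 3: {}  — no active states
rest 'babaadbcb' ignored (set empty)
final: {}; accept 1 not in set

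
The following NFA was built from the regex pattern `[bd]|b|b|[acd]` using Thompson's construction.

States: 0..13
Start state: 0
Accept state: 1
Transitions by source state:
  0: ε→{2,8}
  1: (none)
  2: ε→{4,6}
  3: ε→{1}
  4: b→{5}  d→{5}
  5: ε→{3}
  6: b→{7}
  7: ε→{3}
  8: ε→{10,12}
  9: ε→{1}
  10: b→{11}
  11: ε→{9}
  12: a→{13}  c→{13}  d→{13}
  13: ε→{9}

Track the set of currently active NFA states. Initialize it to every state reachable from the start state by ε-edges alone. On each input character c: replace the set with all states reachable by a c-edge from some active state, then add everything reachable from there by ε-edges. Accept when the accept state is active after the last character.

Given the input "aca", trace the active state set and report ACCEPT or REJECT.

start: ε-closure({0}) = {0,2,4,6,8,10,12}
'a' @ 1: {1,9,13}  [accepting]
'c' @ 2: {}  — dead — no transitions
rest 'a' ignored (set empty)
after full input: {}  (accept=1 not in)

Answer: REJECT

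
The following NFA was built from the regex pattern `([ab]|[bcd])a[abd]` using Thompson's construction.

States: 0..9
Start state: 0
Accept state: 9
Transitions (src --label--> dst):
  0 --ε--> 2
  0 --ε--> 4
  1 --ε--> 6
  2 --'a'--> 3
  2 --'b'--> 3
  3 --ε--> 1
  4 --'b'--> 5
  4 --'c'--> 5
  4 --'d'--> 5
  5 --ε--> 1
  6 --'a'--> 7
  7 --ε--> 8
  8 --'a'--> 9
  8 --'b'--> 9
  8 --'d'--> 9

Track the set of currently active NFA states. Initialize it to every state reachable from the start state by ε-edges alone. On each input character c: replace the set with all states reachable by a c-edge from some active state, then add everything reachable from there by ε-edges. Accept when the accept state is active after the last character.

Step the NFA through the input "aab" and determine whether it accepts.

Answer: ACCEPT

Derivation:
initial (ε-close {0}): {0,2,4}
'a' @ 1: {1,3,6}
'a' @ 2: {7,8}
'b' @ 3: {9}  (accept∈set)
final: {9}; accept 9 in set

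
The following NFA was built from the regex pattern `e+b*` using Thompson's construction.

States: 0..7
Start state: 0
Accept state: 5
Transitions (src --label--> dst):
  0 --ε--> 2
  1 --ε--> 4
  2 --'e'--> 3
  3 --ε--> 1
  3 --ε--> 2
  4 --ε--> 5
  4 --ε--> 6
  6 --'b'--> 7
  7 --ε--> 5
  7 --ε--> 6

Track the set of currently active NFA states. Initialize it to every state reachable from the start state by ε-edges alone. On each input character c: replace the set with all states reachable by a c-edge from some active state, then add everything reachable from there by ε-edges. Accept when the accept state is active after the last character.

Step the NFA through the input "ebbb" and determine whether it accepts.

Answer: ACCEPT

Derivation:
start: ε-closure({0}) = {0,2}
'e' @ 1: {1,2,3,4,5,6}  ✓accept
'b' @ 2: {5,6,7}  ✓accept
'b' @ 3: {5,6,7}  ✓accept
'b' @ 4: {5,6,7}  ✓accept
final: {5,6,7}; accept 5 in set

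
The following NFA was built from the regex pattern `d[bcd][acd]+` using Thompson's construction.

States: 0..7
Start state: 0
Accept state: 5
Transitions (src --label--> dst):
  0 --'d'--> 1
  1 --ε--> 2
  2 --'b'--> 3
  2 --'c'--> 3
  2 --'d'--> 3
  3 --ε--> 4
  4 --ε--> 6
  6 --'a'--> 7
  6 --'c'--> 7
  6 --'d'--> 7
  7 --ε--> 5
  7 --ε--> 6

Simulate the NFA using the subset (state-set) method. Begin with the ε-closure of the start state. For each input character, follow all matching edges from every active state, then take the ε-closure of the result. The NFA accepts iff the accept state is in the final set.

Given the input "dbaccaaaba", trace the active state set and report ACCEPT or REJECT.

Answer: REJECT

Trace:
S₀ = ε-closure({0}) = {0}
'd' @ 1: {1,2}
'b' @ 2: {3,4,6}
'a' @ 3: {5,6,7}  (accept∈set)
'c' @ 4: {5,6,7}  (accept∈set)
'c' @ 5: {5,6,7}  (accept∈set)
'a' @ 6: {5,6,7}  (accept∈set)
'a' @ 7: {5,6,7}  (accept∈set)
'a' @ 8: {5,6,7}  (accept∈set)
'b' @ 9: {}  — state set empty
rest 'a' ignored (set empty)
after full input: {}  (accept=5 not in)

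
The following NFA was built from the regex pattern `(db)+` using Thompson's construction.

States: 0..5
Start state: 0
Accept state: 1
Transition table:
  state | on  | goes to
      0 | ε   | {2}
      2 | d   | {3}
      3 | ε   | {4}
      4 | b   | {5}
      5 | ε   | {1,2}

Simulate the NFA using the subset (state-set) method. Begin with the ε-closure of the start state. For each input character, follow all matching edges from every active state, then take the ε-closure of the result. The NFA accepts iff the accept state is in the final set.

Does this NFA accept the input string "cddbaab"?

S₀ = ε-closure({0}) = {0,2}
'c' @ 1: {}  — state set empty
rest 'ddbaab' ignored (set empty)
after full input: {}  (accept=1 not in)

Answer: REJECT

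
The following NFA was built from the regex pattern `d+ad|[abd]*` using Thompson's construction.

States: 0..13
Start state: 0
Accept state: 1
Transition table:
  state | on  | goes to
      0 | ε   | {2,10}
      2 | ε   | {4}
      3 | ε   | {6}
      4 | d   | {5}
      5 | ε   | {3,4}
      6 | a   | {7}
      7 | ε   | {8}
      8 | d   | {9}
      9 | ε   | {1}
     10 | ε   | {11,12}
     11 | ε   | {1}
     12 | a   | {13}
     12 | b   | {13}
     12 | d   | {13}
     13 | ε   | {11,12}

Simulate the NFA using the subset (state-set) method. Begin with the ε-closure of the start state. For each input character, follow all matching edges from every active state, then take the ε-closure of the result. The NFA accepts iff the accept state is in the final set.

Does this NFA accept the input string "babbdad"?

Answer: ACCEPT

Derivation:
start: ε-closure({0}) = {0,1,2,4,10,11,12}
'b' @ 1: {1,11,12,13}  (accept∈set)
'a' @ 2: {1,11,12,13}  (accept∈set)
'b' @ 3: {1,11,12,13}  (accept∈set)
'b' @ 4: {1,11,12,13}  (accept∈set)
'd' @ 5: {1,11,12,13}  (accept∈set)
'a' @ 6: {1,11,12,13}  (accept∈set)
'd' @ 7: {1,11,12,13}  (accept∈set)
end set {1,11,12,13} — state 1 in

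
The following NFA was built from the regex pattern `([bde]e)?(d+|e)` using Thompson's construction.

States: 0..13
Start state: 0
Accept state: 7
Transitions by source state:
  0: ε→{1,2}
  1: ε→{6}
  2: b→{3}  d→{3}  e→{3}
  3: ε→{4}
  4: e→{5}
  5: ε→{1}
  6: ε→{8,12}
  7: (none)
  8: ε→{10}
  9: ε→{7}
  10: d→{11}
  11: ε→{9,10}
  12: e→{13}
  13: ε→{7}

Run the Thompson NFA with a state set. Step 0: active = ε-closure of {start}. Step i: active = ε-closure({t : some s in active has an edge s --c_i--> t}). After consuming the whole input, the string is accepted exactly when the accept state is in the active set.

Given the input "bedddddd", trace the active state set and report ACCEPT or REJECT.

start: ε-closure({0}) = {0,1,2,6,8,10,12}
'b' @ 1: {3,4}
'e' @ 2: {1,5,6,8,10,12}
'd' @ 3: {7,9,10,11}  [accepting]
'd' @ 4: {7,9,10,11}  [accepting]
'd' @ 5: {7,9,10,11}  [accepting]
'd' @ 6: {7,9,10,11}  [accepting]
'd' @ 7: {7,9,10,11}  [accepting]
'd' @ 8: {7,9,10,11}  [accepting]
end set {7,9,10,11} — state 7 in

Answer: ACCEPT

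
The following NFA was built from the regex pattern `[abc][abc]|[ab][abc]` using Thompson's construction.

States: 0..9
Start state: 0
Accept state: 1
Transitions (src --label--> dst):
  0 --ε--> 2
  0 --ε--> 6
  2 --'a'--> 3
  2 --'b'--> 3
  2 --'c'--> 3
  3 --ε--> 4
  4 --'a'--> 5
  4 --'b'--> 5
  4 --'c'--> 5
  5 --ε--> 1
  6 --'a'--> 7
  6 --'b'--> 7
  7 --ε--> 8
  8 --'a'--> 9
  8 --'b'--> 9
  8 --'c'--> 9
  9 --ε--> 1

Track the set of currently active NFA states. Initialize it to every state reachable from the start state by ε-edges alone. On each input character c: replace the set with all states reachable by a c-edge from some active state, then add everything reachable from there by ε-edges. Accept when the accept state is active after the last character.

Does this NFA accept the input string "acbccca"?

Answer: REJECT

Trace:
initial (ε-close {0}): {0,2,6}
'a' @ 1: {3,4,7,8}
'c' @ 2: {1,5,9}  ✓accept
'b' @ 3: {}  — state set empty
rest 'ccca' ignored (set empty)
final: {}; accept 1 not in set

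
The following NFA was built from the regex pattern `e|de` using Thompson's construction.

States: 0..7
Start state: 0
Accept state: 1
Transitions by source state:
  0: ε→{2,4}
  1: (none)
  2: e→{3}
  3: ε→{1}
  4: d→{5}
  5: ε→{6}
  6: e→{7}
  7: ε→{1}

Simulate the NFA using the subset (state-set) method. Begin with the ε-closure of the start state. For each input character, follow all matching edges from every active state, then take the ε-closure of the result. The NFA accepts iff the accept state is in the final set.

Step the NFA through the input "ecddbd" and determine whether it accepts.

Answer: REJECT

Steps:
start: ε-closure({0}) = {0,2,4}
'e' @ 1: {1,3}  ✓accept
'c' @ 2: {}  — dead — no transitions
rest 'ddbd' ignored (set empty)
after full input: {}  (accept=1 not in)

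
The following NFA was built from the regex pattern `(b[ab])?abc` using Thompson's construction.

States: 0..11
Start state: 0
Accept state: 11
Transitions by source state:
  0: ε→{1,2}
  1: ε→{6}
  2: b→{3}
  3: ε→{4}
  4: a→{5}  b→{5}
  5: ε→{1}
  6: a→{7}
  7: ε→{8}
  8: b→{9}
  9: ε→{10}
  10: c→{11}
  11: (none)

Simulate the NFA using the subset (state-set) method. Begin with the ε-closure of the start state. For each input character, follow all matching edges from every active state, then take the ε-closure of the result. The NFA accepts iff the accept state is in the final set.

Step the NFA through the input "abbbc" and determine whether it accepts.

start: ε-closure({0}) = {0,1,2,6}
'a' @ 1: {7,8}
'b' @ 2: {9,10}
'b' @ 3: {}  — no active states
rest 'bc' ignored (set empty)
end set {} — state 11 not in

Answer: REJECT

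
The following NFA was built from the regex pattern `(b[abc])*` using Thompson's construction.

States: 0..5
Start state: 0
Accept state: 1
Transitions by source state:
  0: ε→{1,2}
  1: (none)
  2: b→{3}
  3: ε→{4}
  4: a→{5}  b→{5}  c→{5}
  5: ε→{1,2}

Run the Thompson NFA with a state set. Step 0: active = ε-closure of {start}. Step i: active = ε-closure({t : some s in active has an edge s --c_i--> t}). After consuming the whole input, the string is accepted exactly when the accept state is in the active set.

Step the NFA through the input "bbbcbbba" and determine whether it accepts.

Answer: ACCEPT

Trace:
start: ε-closure({0}) = {0,1,2}
'b' @ 1: {3,4}
'b' @ 2: {1,2,5}  [accepting]
'b' @ 3: {3,4}
'c' @ 4: {1,2,5}  [accepting]
'b' @ 5: {3,4}
'b' @ 6: {1,2,5}  [accepting]
'b' @ 7: {3,4}
'a' @ 8: {1,2,5}  [accepting]
final: {1,2,5}; accept 1 in set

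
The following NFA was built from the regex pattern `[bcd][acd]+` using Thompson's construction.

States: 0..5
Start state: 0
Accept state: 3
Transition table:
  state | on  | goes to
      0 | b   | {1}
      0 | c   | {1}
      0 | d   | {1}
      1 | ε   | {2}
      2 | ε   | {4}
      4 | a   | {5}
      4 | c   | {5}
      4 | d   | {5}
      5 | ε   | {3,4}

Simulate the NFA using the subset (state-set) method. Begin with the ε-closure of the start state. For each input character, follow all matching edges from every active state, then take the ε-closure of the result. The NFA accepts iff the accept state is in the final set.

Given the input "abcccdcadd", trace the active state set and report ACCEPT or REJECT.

S₀ = ε-closure({0}) = {0}
'a' @ 1: {}  — state set empty
rest 'bcccdcadd' ignored (set empty)
final: {}; accept 3 not in set

Answer: REJECT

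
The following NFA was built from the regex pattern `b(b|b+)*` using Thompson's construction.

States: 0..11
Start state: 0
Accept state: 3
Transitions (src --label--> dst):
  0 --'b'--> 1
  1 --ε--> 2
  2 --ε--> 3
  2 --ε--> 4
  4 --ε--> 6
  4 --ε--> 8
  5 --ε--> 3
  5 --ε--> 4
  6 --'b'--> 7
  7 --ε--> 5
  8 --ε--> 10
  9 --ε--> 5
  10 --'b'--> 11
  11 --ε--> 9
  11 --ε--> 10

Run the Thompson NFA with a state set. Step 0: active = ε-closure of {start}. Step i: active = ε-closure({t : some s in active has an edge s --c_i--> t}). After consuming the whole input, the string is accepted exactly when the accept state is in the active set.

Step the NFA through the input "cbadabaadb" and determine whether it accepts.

Answer: REJECT

Steps:
S₀ = ε-closure({0}) = {0}
'c' @ 1: {}  — dead — no transitions
rest 'badabaadb' ignored (set empty)
end set {} — state 3 not in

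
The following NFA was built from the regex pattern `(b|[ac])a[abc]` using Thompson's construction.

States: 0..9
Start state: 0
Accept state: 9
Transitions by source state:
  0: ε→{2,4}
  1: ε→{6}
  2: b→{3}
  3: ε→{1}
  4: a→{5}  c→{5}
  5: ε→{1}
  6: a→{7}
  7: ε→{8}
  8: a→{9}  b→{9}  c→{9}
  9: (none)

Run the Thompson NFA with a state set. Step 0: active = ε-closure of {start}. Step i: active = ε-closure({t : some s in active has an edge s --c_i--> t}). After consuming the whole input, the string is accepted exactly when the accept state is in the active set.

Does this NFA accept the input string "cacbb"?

S₀ = ε-closure({0}) = {0,2,4}
'c' @ 1: {1,5,6}
'a' @ 2: {7,8}
'c' @ 3: {9}  (accept∈set)
'b' @ 4: {}  — no active states
rest 'b' ignored (set empty)
after full input: {}  (accept=9 not in)

Answer: REJECT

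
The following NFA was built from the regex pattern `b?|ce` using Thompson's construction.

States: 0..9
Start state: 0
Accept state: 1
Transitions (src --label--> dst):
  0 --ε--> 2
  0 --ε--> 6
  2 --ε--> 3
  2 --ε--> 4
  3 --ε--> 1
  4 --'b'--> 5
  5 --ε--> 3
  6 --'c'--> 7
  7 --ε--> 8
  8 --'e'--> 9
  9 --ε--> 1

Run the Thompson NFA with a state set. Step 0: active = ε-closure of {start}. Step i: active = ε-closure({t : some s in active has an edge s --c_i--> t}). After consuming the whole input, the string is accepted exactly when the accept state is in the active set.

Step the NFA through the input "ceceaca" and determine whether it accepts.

Answer: REJECT

Derivation:
initial (ε-close {0}): {0,1,2,3,4,6}
'c' @ 1: {7,8}
'e' @ 2: {1,9}  ✓accept
'c' @ 3: {}  — no active states
rest 'eaca' ignored (set empty)
final: {}; accept 1 not in set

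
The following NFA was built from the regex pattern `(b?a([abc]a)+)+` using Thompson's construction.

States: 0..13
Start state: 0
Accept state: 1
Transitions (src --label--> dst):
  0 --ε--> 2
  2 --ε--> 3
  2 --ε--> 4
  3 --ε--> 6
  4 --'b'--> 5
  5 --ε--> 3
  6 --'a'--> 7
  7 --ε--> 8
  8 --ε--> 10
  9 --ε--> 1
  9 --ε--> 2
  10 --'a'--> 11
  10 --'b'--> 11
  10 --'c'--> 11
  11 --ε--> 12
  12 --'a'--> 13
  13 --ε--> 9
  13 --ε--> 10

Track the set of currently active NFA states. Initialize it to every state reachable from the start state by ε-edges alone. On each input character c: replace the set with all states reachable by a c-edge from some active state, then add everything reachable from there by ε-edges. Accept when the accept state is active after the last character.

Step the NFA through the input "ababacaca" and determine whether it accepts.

Answer: ACCEPT

Trace:
S₀ = ε-closure({0}) = {0,2,3,4,6}
'a' @ 1: {7,8,10}
'b' @ 2: {11,12}
'a' @ 3: {1,2,3,4,6,9,10,13}  ✓accept
'b' @ 4: {3,5,6,11,12}
'a' @ 5: {1,2,3,4,6,7,8,9,10,13}  ✓accept
'c' @ 6: {11,12}
'a' @ 7: {1,2,3,4,6,9,10,13}  ✓accept
'c' @ 8: {11,12}
'a' @ 9: {1,2,3,4,6,9,10,13}  ✓accept
final: {1,2,3,4,6,9,10,13}; accept 1 in set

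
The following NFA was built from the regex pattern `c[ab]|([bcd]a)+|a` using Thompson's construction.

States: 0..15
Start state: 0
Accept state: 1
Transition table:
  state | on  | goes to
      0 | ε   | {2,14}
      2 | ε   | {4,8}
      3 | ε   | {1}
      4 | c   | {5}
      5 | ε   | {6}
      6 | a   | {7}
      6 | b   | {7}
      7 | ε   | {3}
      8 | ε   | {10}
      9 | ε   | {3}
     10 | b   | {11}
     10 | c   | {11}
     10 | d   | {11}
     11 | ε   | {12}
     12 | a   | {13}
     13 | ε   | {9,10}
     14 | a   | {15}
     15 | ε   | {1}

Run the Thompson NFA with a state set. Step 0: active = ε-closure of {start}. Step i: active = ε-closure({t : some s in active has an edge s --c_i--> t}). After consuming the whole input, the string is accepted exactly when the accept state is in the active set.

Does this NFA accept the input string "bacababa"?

Answer: ACCEPT

Derivation:
initial (ε-close {0}): {0,2,4,8,10,14}
'b' @ 1: {11,12}
'a' @ 2: {1,3,9,10,13}  (accept∈set)
'c' @ 3: {11,12}
'a' @ 4: {1,3,9,10,13}  (accept∈set)
'b' @ 5: {11,12}
'a' @ 6: {1,3,9,10,13}  (accept∈set)
'b' @ 7: {11,12}
'a' @ 8: {1,3,9,10,13}  (accept∈set)
end set {1,3,9,10,13} — state 1 in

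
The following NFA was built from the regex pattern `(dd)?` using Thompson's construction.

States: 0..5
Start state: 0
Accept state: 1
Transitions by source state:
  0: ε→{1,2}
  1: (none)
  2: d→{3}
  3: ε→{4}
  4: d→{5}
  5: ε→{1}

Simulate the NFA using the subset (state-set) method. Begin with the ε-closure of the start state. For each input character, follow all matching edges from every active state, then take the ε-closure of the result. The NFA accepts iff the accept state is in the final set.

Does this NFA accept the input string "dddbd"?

Answer: REJECT

Derivation:
S₀ = ε-closure({0}) = {0,1,2}
'd' @ 1: {3,4}
'd' @ 2: {1,5}  (accept∈set)
'd' @ 3: {}  — dead — no transitions
rest 'bd' ignored (set empty)
after full input: {}  (accept=1 not in)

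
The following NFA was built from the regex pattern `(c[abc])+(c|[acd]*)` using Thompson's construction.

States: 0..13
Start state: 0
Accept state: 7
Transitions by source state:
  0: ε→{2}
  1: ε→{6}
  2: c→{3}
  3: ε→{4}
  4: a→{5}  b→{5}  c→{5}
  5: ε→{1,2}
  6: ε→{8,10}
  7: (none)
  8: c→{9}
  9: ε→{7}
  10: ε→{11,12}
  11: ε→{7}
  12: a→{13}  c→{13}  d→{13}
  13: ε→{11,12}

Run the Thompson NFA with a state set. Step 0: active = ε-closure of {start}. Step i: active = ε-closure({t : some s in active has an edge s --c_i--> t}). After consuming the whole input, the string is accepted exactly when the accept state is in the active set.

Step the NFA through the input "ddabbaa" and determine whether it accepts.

start: ε-closure({0}) = {0,2}
'd' @ 1: {}  — no active states
rest 'dabbaa' ignored (set empty)
final: {}; accept 7 not in set

Answer: REJECT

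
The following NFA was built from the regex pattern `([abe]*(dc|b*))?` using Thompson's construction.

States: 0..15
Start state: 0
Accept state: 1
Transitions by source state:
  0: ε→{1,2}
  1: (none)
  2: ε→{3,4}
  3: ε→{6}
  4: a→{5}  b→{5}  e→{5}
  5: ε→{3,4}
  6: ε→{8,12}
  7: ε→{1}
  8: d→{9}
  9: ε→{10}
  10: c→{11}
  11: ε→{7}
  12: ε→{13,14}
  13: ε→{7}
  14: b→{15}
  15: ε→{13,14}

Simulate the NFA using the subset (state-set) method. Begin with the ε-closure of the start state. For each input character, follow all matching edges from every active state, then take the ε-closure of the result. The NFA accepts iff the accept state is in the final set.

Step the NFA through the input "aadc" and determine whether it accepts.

Answer: ACCEPT

Derivation:
start: ε-closure({0}) = {0,1,2,3,4,6,7,8,12,13,14}
'a' @ 1: {1,3,4,5,6,7,8,12,13,14}  (accept∈set)
'a' @ 2: {1,3,4,5,6,7,8,12,13,14}  (accept∈set)
'd' @ 3: {9,10}
'c' @ 4: {1,7,11}  (accept∈set)
final: {1,7,11}; accept 1 in set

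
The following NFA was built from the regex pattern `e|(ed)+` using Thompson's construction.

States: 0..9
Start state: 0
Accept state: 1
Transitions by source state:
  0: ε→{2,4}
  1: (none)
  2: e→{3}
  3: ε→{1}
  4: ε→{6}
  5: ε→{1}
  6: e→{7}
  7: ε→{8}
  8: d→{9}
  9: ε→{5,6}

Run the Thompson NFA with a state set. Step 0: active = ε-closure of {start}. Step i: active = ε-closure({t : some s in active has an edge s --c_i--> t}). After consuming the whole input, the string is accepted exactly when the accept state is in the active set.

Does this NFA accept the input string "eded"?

Answer: ACCEPT

Derivation:
initial (ε-close {0}): {0,2,4,6}
'e' @ 1: {1,3,7,8}  (accept∈set)
'd' @ 2: {1,5,6,9}  (accept∈set)
'e' @ 3: {7,8}
'd' @ 4: {1,5,6,9}  (accept∈set)
after full input: {1,5,6,9}  (accept=1 in)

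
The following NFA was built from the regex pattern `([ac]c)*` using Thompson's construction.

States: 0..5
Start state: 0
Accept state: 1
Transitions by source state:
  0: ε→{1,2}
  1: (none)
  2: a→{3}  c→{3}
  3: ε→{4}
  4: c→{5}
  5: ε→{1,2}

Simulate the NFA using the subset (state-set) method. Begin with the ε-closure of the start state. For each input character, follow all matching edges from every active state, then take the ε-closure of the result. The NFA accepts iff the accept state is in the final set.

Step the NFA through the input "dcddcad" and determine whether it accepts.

Answer: REJECT

Steps:
S₀ = ε-closure({0}) = {0,1,2}
'd' @ 1: {}  — state set empty
rest 'cddcad' ignored (set empty)
final: {}; accept 1 not in set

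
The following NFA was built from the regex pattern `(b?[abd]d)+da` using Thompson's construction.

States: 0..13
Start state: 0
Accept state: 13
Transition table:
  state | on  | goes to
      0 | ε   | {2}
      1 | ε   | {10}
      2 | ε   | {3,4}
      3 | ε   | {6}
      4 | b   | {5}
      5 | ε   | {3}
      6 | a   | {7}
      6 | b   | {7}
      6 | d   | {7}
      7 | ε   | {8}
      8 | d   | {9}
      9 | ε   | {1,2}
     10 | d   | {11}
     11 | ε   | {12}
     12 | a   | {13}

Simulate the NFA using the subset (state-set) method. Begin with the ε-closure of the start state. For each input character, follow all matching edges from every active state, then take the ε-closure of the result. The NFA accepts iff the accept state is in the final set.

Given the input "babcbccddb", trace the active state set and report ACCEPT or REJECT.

S₀ = ε-closure({0}) = {0,2,3,4,6}
'b' @ 1: {3,5,6,7,8}
'a' @ 2: {7,8}
'b' @ 3: {}  — dead — no transitions
rest 'cbccddb' ignored (set empty)
after full input: {}  (accept=13 not in)

Answer: REJECT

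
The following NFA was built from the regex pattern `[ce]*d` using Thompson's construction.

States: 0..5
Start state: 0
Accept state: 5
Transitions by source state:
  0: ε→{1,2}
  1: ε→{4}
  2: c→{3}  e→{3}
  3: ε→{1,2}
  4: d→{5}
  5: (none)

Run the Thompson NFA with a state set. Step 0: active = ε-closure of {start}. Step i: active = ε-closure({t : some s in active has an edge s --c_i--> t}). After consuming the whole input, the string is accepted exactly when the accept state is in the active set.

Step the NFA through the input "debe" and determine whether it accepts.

initial (ε-close {0}): {0,1,2,4}
'd' @ 1: {5}  [accepting]
'e' @ 2: {}  — dead — no transitions
rest 'be' ignored (set empty)
final: {}; accept 5 not in set

Answer: REJECT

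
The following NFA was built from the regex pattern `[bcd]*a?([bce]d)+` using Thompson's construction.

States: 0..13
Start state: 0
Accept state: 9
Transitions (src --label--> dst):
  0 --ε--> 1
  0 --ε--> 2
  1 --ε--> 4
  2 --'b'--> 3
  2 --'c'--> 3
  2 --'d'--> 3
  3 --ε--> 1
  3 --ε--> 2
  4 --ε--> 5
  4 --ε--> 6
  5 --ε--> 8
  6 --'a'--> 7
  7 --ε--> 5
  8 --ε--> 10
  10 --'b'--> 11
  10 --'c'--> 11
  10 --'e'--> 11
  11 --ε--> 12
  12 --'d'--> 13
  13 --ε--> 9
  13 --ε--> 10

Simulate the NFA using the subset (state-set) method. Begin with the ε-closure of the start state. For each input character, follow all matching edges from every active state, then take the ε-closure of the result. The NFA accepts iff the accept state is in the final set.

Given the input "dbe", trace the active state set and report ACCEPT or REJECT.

Answer: REJECT

Steps:
initial (ε-close {0}): {0,1,2,4,5,6,8,10}
'd' @ 1: {1,2,3,4,5,6,8,10}
'b' @ 2: {1,2,3,4,5,6,8,10,11,12}
'e' @ 3: {11,12}
after full input: {11,12}  (accept=9 not in)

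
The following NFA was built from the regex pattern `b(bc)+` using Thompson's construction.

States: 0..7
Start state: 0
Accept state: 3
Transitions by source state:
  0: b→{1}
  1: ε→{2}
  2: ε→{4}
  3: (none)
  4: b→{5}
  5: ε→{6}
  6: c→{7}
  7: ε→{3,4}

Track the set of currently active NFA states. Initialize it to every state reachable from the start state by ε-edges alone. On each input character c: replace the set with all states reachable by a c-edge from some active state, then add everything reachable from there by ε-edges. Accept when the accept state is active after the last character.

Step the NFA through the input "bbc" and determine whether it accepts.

start: ε-closure({0}) = {0}
'b' @ 1: {1,2,4}
'b' @ 2: {5,6}
'c' @ 3: {3,4,7}  ✓accept
after full input: {3,4,7}  (accept=3 in)

Answer: ACCEPT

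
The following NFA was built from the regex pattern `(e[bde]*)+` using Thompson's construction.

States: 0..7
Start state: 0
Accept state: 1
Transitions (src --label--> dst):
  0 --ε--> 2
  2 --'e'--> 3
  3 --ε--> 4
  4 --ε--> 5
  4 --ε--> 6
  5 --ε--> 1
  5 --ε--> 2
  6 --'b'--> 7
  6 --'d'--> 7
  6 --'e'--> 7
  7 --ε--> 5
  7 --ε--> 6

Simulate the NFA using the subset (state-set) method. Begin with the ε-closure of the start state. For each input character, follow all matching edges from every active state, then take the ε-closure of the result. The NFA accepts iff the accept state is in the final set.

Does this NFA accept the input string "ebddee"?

Answer: ACCEPT

Steps:
start: ε-closure({0}) = {0,2}
'e' @ 1: {1,2,3,4,5,6}  ✓accept
'b' @ 2: {1,2,5,6,7}  ✓accept
'd' @ 3: {1,2,5,6,7}  ✓accept
'd' @ 4: {1,2,5,6,7}  ✓accept
'e' @ 5: {1,2,3,4,5,6,7}  ✓accept
'e' @ 6: {1,2,3,4,5,6,7}  ✓accept
final: {1,2,3,4,5,6,7}; accept 1 in set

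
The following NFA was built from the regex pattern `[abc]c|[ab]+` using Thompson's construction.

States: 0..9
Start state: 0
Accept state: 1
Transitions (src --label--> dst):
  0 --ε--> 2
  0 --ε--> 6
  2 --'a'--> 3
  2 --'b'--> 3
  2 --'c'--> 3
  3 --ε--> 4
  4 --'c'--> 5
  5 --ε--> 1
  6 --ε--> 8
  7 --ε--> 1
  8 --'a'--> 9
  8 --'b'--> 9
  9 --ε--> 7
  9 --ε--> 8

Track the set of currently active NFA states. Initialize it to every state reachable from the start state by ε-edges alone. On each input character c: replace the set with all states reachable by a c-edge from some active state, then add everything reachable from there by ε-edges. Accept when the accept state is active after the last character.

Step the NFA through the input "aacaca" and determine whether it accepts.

Answer: REJECT

Steps:
initial (ε-close {0}): {0,2,6,8}
'a' @ 1: {1,3,4,7,8,9}  (accept∈set)
'a' @ 2: {1,7,8,9}  (accept∈set)
'c' @ 3: {}  — state set empty
rest 'aca' ignored (set empty)
after full input: {}  (accept=1 not in)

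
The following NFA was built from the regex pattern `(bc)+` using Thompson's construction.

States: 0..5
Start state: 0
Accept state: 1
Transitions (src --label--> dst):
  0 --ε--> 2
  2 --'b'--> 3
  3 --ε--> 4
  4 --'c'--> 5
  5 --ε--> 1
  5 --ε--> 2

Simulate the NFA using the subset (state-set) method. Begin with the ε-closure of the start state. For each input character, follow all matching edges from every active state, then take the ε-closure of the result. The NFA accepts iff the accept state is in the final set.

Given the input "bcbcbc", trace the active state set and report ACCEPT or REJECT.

Answer: ACCEPT

Trace:
initial (ε-close {0}): {0,2}
'b' @ 1: {3,4}
'c' @ 2: {1,2,5}  (accept∈set)
'b' @ 3: {3,4}
'c' @ 4: {1,2,5}  (accept∈set)
'b' @ 5: {3,4}
'c' @ 6: {1,2,5}  (accept∈set)
after full input: {1,2,5}  (accept=1 in)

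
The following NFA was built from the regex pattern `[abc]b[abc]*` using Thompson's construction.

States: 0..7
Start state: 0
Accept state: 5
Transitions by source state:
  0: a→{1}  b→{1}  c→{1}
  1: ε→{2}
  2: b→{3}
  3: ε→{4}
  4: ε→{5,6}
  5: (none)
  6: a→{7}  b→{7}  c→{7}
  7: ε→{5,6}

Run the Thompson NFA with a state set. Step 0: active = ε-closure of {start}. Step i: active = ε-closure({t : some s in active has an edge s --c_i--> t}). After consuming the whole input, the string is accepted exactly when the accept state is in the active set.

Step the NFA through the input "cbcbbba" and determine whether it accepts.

Answer: ACCEPT

Steps:
start: ε-closure({0}) = {0}
'c' @ 1: {1,2}
'b' @ 2: {3,4,5,6}  (accept∈set)
'c' @ 3: {5,6,7}  (accept∈set)
'b' @ 4: {5,6,7}  (accept∈set)
'b' @ 5: {5,6,7}  (accept∈set)
'b' @ 6: {5,6,7}  (accept∈set)
'a' @ 7: {5,6,7}  (accept∈set)
end set {5,6,7} — state 5 in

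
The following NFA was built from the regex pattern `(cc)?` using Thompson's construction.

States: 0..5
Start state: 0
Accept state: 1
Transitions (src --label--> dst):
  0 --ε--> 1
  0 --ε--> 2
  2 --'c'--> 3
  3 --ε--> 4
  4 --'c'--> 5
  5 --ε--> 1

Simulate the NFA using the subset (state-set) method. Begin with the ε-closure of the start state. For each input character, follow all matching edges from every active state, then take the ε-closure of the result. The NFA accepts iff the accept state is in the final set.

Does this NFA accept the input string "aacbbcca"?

Answer: REJECT

Derivation:
start: ε-closure({0}) = {0,1,2}
'a' @ 1: {}  — no active states
rest 'acbbcca' ignored (set empty)
end set {} — state 1 not in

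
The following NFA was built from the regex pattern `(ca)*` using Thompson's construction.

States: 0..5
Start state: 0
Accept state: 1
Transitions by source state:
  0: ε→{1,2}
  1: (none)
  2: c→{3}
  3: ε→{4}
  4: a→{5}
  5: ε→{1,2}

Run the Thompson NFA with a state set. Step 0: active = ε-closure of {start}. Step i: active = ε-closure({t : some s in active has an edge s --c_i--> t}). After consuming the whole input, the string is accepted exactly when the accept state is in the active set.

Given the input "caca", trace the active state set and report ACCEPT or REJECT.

initial (ε-close {0}): {0,1,2}
'c' @ 1: {3,4}
'a' @ 2: {1,2,5}  (accept∈set)
'c' @ 3: {3,4}
'a' @ 4: {1,2,5}  (accept∈set)
final: {1,2,5}; accept 1 in set

Answer: ACCEPT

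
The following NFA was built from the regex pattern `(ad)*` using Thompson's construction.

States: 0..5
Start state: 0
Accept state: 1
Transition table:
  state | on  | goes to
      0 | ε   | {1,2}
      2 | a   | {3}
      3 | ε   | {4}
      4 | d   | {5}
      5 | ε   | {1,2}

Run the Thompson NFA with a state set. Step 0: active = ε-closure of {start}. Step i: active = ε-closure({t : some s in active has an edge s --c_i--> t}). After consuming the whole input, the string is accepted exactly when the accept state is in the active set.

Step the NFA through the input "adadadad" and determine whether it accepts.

Answer: ACCEPT

Trace:
start: ε-closure({0}) = {0,1,2}
'a' @ 1: {3,4}
'd' @ 2: {1,2,5}  ✓accept
'a' @ 3: {3,4}
'd' @ 4: {1,2,5}  ✓accept
'a' @ 5: {3,4}
'd' @ 6: {1,2,5}  ✓accept
'a' @ 7: {3,4}
'd' @ 8: {1,2,5}  ✓accept
end set {1,2,5} — state 1 in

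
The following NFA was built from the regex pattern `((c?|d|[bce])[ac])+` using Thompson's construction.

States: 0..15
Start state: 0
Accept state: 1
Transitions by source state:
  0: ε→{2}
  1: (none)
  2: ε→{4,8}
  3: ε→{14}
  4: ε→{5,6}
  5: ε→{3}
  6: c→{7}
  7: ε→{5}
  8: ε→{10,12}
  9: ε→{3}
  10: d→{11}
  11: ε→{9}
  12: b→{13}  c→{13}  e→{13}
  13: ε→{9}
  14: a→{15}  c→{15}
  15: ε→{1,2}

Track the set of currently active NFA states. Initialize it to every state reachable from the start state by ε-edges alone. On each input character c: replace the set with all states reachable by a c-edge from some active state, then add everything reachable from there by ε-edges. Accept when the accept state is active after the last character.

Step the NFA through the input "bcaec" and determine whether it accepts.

Answer: ACCEPT

Derivation:
initial (ε-close {0}): {0,2,3,4,5,6,8,10,12,14}
'b' @ 1: {3,9,13,14}
'c' @ 2: {1,2,3,4,5,6,8,10,12,14,15}  ✓accept
'a' @ 3: {1,2,3,4,5,6,8,10,12,14,15}  ✓accept
'e' @ 4: {3,9,13,14}
'c' @ 5: {1,2,3,4,5,6,8,10,12,14,15}  ✓accept
final: {1,2,3,4,5,6,8,10,12,14,15}; accept 1 in set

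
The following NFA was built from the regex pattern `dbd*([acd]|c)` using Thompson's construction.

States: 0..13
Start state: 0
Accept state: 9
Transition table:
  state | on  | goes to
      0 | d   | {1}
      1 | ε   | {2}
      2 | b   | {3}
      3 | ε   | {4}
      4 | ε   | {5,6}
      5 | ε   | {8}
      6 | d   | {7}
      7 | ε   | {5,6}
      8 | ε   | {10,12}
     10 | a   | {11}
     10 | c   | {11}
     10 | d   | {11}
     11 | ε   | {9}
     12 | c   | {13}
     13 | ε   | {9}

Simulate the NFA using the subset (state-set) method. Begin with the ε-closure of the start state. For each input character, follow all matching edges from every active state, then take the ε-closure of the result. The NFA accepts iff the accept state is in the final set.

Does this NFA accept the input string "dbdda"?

Answer: ACCEPT

Steps:
initial (ε-close {0}): {0}
'd' @ 1: {1,2}
'b' @ 2: {3,4,5,6,8,10,12}
'd' @ 3: {5,6,7,8,9,10,11,12}  (accept∈set)
'd' @ 4: {5,6,7,8,9,10,11,12}  (accept∈set)
'a' @ 5: {9,11}  (accept∈set)
end set {9,11} — state 9 in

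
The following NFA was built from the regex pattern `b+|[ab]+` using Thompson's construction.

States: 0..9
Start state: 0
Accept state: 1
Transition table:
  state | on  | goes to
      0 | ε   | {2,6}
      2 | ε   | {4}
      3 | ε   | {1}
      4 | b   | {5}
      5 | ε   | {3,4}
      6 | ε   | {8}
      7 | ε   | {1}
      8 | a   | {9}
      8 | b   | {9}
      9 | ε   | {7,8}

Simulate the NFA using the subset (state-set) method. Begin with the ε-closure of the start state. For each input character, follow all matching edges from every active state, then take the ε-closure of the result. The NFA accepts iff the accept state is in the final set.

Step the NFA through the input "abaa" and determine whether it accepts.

Answer: ACCEPT

Derivation:
initial (ε-close {0}): {0,2,4,6,8}
'a' @ 1: {1,7,8,9}  (accept∈set)
'b' @ 2: {1,7,8,9}  (accept∈set)
'a' @ 3: {1,7,8,9}  (accept∈set)
'a' @ 4: {1,7,8,9}  (accept∈set)
after full input: {1,7,8,9}  (accept=1 in)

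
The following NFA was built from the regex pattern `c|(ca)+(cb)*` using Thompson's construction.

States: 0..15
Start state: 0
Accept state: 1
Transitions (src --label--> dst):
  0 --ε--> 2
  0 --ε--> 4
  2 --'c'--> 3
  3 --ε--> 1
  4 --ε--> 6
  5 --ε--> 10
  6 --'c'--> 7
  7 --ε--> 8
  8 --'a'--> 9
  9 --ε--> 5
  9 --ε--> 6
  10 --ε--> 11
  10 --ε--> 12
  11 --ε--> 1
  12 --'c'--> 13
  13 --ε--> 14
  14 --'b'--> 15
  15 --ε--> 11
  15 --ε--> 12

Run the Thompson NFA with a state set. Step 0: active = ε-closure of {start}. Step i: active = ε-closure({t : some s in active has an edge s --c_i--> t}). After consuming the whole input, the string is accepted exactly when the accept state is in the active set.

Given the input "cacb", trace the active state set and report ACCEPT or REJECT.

Answer: ACCEPT

Derivation:
S₀ = ε-closure({0}) = {0,2,4,6}
'c' @ 1: {1,3,7,8}  ✓accept
'a' @ 2: {1,5,6,9,10,11,12}  ✓accept
'c' @ 3: {7,8,13,14}
'b' @ 4: {1,11,12,15}  ✓accept
end set {1,11,12,15} — state 1 in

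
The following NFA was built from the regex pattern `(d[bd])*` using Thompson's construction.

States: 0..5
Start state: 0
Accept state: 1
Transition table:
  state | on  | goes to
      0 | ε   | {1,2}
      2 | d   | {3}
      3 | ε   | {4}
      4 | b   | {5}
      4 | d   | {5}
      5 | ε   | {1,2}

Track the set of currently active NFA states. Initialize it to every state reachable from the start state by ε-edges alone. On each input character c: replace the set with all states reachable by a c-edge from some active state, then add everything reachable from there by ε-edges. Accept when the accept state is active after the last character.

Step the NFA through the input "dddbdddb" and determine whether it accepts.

S₀ = ε-closure({0}) = {0,1,2}
'd' @ 1: {3,4}
'd' @ 2: {1,2,5}  (accept∈set)
'd' @ 3: {3,4}
'b' @ 4: {1,2,5}  (accept∈set)
'd' @ 5: {3,4}
'd' @ 6: {1,2,5}  (accept∈set)
'd' @ 7: {3,4}
'b' @ 8: {1,2,5}  (accept∈set)
end set {1,2,5} — state 1 in

Answer: ACCEPT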